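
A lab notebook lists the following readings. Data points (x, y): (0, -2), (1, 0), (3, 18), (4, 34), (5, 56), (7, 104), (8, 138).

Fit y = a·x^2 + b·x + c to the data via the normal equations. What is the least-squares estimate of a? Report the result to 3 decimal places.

Entries of AᵀA: Σx^2·x^2 = 7460, Σx^2·x = 1072, Σx^2 = 164, Σx·x = 164, Σx = 28, Σ1 = 7.
Moment sums: Σx^2·y = 16034, Σx·y = 2302, Σy = 348.
Row-reducing yields a = 701/338, b = 307/338, c = -424/169.

a = 2.074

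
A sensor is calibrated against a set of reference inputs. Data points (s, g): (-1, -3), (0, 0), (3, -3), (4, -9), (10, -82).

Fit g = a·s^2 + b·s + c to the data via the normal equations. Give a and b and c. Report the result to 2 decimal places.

From the data, Σs^2·s^2 = 10338, Σs^2·s = 1090, Σs^2 = 126, Σs·s = 126, Σs = 16, Σ1 = 5.
Right-hand side: Σs^2·g = -8374, Σs·g = -862, Σg = -97.
So AᵀA·[a, b, c]ᵀ = Aᵀg: [[10338, 1090, 126]; [1090, 126, 16]; [126, 16, 5]]·[a, b, c]ᵀ = [-8374, -862, -97]ᵀ.
Inverting the 3×3 Gram matrix, [a, b, c]ᵀ = [-4757/4712, 151811/80104, -957/40052]ᵀ.

a = -1.01, b = 1.90, c = -0.02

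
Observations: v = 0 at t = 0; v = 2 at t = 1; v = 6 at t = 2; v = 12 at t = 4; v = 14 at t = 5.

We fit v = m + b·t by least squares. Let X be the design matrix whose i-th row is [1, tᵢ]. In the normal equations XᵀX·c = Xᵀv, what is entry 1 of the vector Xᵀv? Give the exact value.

Entry 1 ↔ basis 1, so (Xᵀv)_{1} = Σᵢ vᵢ = (1)·(0) + (1)·(2) + (1)·(6) + (1)·(12) + (1)·(14) = 34.

34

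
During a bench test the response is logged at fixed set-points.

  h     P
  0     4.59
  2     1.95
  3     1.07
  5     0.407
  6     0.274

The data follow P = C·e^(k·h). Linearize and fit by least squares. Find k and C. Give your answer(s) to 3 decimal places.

Linearized form: ln P = k·h + ln C. From the 5 transformed points,
Over the data: Σh = 16.0000, Σ(h)² = 74.0000, Σln P = 0.0658, Σh·ln P = -10.7238.
Normal system: [[74.0000, 16.0000]; [16.0000, 5]]·[k, ln C]ᵀ = [-10.7238, 0.0658]ᵀ.
Δ = 74.0000·5 − (16.0000)² = 114.0000; k = (-10.7238·5 − 16.0000·0.0658)/114.0000 = -0.47958, ln C = (74.0000·0.0658 − 16.0000·-10.7238)/114.0000 = 1.54781, so C = exp(1.54781) = 4.70117.

k = -0.480, C = 4.701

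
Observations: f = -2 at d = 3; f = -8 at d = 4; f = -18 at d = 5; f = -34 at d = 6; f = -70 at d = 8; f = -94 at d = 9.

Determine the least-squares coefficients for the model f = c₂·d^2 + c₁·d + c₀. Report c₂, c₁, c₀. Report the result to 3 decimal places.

c₂ = -1.674, c₁ = 4.664, c₀ = -0.433

The normal equations are: 12915·c₂ + 1673·c₁ + 231·c₀ = -13914;  1673·c₂ + 231·c₁ + 35·c₀ = -1738;  231·c₂ + 35·c₁ + 6·c₀ = -226.
Inverting the 3×3 Gram matrix, [c₂, c₁, c₀]ᵀ = [-703/420, 653/140, -13/30]ᵀ.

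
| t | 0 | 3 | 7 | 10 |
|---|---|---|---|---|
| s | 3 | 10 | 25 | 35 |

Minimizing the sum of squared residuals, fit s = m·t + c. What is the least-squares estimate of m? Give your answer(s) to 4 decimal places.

m = 3.2759

Entries of MᵀM: Σt·t = 158, Σt = 20, Σ1 = 4.
Right-hand side: Σt·s = 555, Σs = 73.
Normal equations: [[158, 20]; [20, 4]]·[m, c]ᵀ = [555, 73]ᵀ.
Eliminating c: 4·(row 1) − 20·(row 2) gives 232·m = 4·555 − 20·73 = 760, so m = 95/29.
Then c = (73 − 20·(95/29))/4 = 217/116.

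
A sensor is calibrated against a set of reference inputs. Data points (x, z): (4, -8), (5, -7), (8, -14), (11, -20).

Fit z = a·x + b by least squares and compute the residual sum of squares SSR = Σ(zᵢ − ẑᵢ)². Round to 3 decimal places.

Normal-equation sums: Σx·x = 226, Σx = 28, Σ1 = 4.
Moment sums: Σx·z = -399, Σz = -49.
AᵀA·[a, b]ᵀ = Aᵀz becomes [[226, 28]; [28, 4]]·[a, b]ᵀ = [-399, -49]ᵀ.
Δ = 226·4 − 28² = 120.
a = ((-399)·4 − 28·(-49))/120 = -28/15; b = (226·(-49) − 28·(-399))/120 = 49/60.
Residuals: -27/20, 91/60, 7/60, -17/60; SSR = 253/60.

SSR = 4.217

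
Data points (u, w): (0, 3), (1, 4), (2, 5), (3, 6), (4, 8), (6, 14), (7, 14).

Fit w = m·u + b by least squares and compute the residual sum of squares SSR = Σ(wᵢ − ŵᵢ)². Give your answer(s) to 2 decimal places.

SSR = 6.17

From the data, Σu·u = 115, Σu = 23, Σ1 = 7.
Right-hand side: Σu·w = 246, Σw = 54.
Normal equations: [[115, 23]; [23, 7]]·[m, b]ᵀ = [246, 54]ᵀ.
Eliminating b: 7·(row 1) − 23·(row 2) gives 276·m = 7·246 − 23·54 = 480, so m = 40/23.
Then b = (54 − 23·(40/23))/7 = 2.
Residuals: 1, 6/23, -11/23, -28/23, -22/23, 36/23, -4/23; SSR = 142/23.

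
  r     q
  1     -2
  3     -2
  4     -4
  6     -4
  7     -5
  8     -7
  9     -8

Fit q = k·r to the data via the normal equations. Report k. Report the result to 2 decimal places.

Setting ∂/∂k … = 0 gives: 256·k = -211.
Hence k = -211 / 256 ≈ -0.824219.

k = -0.82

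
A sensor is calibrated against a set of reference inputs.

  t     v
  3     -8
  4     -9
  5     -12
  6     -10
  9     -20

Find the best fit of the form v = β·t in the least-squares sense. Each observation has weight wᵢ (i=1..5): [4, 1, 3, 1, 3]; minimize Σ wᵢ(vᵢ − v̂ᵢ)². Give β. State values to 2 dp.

β = -2.25

Compute the Gram sums: Σwᵢ·t·t = 406.
And Σwᵢ·t·v = -912.
β = (-912)/406 = -2.24631.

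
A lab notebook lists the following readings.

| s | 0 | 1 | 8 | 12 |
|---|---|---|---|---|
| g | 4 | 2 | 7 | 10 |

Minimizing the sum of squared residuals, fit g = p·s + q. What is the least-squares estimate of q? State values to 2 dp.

Setting ∂/∂p … = 0 gives: 209·p + 21·q = 178;  21·p + 4·q = 23.
Eliminating q: 4·(row 1) − 21·(row 2) gives 395·p = 4·178 − 21·23 = 229, so p = 229/395.
Then q = (23 − 21·(229/395))/4 = 1069/395.

q = 2.71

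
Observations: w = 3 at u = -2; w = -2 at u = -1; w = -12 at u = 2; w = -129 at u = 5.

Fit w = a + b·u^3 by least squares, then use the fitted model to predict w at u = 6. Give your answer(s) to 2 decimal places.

The normal equations are: 4·a + 124·b = -140;  124·a + 15754·b = -16243.
Eliminating b: 15754·(row 1) − 124·(row 2) gives 47640·a = 15754·(-140) − 124·(-16243) = -191428, so a = -47857/11910.
Then b = ((-16243) − 124·(-47857/11910))/15754 = -11903/11910.
At u = 6: ŵ = (-47857/11910)·(1) + (-11903/11910)·(216) = -523781/2382.

ŵ = -219.89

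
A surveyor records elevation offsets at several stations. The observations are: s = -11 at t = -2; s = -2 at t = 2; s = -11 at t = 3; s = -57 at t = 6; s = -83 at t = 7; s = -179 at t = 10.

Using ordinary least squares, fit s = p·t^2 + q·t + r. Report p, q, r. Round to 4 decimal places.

Forming MᵀM = [[13810, 1586, 202]; [1586, 202, 26]; [202, 26, 6]] and Mᵀs = [-24170, -2728, -343]ᵀ gives MᵀM·[p, q, r]ᵀ = Mᵀs.
Solving the 3×3 system (Gaussian elimination) gives p = -7662/3785, q = 33377/15140, r = 21679/15140.

p = -2.0243, q = 2.2046, r = 1.4319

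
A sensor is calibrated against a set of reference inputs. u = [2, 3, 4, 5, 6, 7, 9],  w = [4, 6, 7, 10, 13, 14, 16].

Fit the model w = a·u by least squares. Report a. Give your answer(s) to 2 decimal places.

From the data, Σu·u = 220.
Moment sums: Σu·w = 424.
Normal equations: [[220]]·[a]ᵀ = [424]ᵀ.
a = 424/220 = 1.92727.

a = 1.93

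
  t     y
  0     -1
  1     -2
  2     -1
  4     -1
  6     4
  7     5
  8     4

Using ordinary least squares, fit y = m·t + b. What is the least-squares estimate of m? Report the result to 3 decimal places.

m = 0.879

From the data, Σt·t = 170, Σt = 28, Σ1 = 7.
For Xᵀy: Σt·y = 83, Σy = 8.
Δ = 170·7 − 28² = 406.
m = (83·7 − 28·8)/406 = 51/58; b = (170·8 − 28·83)/406 = -482/203.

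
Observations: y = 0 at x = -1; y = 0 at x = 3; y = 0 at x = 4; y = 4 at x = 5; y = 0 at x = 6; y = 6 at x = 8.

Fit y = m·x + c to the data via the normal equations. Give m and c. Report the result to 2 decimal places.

m = 0.56, c = -0.68

Entries of MᵀM: Σx·x = 151, Σx = 25, Σ1 = 6.
And Σx·y = 68, Σy = 10.
Normal equations: [[151, 25]; [25, 6]]·[m, c]ᵀ = [68, 10]ᵀ.
Eliminating c: 6·(row 1) − 25·(row 2) gives 281·m = 6·68 − 25·10 = 158, so m = 158/281.
Then c = (10 − 25·(158/281))/6 = -190/281.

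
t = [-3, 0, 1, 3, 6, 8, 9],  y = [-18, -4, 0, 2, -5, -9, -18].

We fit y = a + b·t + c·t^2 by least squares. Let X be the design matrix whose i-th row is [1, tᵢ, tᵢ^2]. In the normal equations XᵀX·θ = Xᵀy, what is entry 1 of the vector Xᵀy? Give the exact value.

Entry 1 ↔ basis 1, so (Xᵀy)_{1} = Σᵢ yᵢ = (1)·(-18) + (1)·(-4) + (1)·(0) + (1)·(2) + (1)·(-5) + (1)·(-9) + (1)·(-18) = -52.

-52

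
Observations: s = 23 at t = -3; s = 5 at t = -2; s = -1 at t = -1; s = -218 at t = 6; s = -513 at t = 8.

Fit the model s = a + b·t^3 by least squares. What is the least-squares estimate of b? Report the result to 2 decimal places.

Forming AᵀA = [[5, 692]; [692, 309594]] and Aᵀs = [-704, -310404]ᵀ gives AᵀA·[a, b]ᵀ = Aᵀs.
Δ = 5·309594 − 692² = 1069106.
a = ((-704)·309594 − 692·(-310404))/1069106 = -1577304/534553; b = (5·(-310404) − 692·(-704))/1069106 = -532426/534553.

b = -1.00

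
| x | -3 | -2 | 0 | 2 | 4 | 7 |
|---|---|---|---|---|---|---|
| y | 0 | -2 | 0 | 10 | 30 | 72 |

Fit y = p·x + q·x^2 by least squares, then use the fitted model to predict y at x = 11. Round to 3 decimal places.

ŷ = 158.898

From the data, Σx·x = 82, Σx·x^2 = 380, Σx^2·x^2 = 2770.
For Aᵀy: Σx·y = 648, Σx^2·y = 4040.
Normal equations: [[82, 380]; [380, 2770]]·[p, q]ᵀ = [648, 4040]ᵀ.
Δ = 82·2770 − 380² = 82740.
p = (648·2770 − 380·4040)/82740 = 12988/4137; q = (82·4040 − 380·648)/82740 = 4252/4137.
At x = 11: ŷ = (12988/4137)·(11) + (4252/4137)·(121) = 219120/1379.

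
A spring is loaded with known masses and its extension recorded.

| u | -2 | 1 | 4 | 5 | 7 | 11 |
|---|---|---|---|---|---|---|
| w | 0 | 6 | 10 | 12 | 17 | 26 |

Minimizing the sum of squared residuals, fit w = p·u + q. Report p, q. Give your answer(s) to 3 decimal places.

p = 1.968, q = 3.306

The normal equations are: 216·p + 26·q = 511;  26·p + 6·q = 71.
Determinant 216·6 − 26² = 620.
p = (511·6 − 26·71)/620 = 61/31; q = (216·71 − 26·511)/620 = 205/62.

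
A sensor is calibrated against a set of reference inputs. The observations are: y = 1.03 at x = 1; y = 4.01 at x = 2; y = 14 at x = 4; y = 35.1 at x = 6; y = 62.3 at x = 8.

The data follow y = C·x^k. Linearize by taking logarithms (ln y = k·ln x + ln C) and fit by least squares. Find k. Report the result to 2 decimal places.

k = 1.96

Let Y = ln y. Fitting Y = k·ln x + ln C by least squares:
Over the data: Σln x = 5.9506, Σ(ln x)² = 9.9367, Σln y = 11.7476, Σln x·ln y = 19.5888.
Normal system: [[9.9367, 5.9506]; [5.9506, 5]]·[k, ln C]ᵀ = [19.5888, 11.7476]ᵀ.
Solving (det = 14.2736): k = 1.96434, ln C = 0.01169.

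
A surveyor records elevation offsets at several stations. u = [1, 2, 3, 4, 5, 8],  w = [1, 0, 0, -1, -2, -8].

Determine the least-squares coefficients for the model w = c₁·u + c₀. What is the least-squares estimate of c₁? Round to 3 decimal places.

c₁ = -1.254

The normal system AᵀA·[c₁, c₀]ᵀ = Aᵀw is [[119, 23]; [23, 6]]·[c₁, c₀]ᵀ = [-77, -10]ᵀ.
det = 119·6 − 23² = 185.
c₁ = ((-77)·6 − 23·(-10))/185 = -232/185; c₀ = (119·(-10) − 23·(-77))/185 = 581/185.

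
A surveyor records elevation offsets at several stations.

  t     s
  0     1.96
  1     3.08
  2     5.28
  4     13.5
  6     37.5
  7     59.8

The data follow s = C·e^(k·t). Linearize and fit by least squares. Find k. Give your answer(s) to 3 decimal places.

With ln sᵢ as the transformed response and tᵢ as the regressor:
Sums: Σt = 20.0000, Σ(t)² = 106.0000, Σln s = 13.7798, Σt·ln s = 65.2466.
Normal system: [[106.0000, 20.0000]; [20.0000, 6]]·[k, ln C]ᵀ = [65.2466, 13.7798]ᵀ.
Slope k = (n·Σt·ln s − Σt·Σln s)/(n·Σ(t)² − (Σt)²) = (6·65.2466 − 20.0000·13.7798)/236.0000 = 0.49103; ln C = (Σln s − k·Σt)/n = 0.65987.

k = 0.491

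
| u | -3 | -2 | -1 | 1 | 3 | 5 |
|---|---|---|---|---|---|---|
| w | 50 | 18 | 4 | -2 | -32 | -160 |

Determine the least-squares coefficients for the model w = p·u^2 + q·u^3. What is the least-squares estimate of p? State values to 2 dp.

Sums needed: Σu^2·u^2 = 805, Σu^2·u^3 = 3093, Σu^3·u^3 = 17149.
Right-hand side: Σu^2·w = -3764, Σu^3·w = -22364.
Normal equations: [[805, 3093]; [3093, 17149]]·[p, q]ᵀ = [-3764, -22364]ᵀ.
Eliminating q: 17149·(row 1) − 3093·(row 2) gives 4238296·p = 17149·(-3764) − 3093·(-22364) = 4623016, so p = 577877/529787.
Then q = ((-22364) − 3093·(577877/529787))/17149 = -795121/529787.

p = 1.09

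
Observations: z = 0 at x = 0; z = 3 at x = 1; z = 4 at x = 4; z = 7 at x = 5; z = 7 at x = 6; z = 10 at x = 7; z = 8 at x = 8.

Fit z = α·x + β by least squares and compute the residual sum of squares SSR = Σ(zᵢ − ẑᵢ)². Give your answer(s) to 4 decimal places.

Setting ∂/∂α … = 0 gives: 191·α + 31·β = 230;  31·α + 7·β = 39.
det = 191·7 − 31² = 376.
α = (230·7 − 31·39)/376 = 401/376; β = (191·39 − 31·230)/376 = 319/376.
Residuals: -319/376, 51/47, -419/376, 77/94, -93/376, 317/188, -519/376; SSR = 3241/376.

SSR = 8.6197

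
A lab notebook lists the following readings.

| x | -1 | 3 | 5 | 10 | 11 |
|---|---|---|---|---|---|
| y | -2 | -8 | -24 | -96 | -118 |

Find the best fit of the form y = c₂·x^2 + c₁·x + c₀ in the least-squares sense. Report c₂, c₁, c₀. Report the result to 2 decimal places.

c₂ = -1.01, c₁ = 0.44, c₀ = -0.55

Setting ∂/∂c₂ … = 0 gives: 25348·c₂ + 2482·c₁ + 256·c₀ = -24552;  2482·c₂ + 256·c₁ + 28·c₀ = -2400;  256·c₂ + 28·c₁ + 5·c₀ = -248.
Solving the 3×3 system (Gaussian elimination) gives c₂ = -48256/47977, c₁ = 20940/47977, c₀ = -26216/47977.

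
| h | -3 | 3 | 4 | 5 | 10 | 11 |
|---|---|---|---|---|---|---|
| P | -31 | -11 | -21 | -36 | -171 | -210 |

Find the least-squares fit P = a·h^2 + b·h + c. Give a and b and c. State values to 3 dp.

MᵀM·[a, b, c]ᵀ = MᵀP reads: 25684·a + 2520·b + 280·c = -44124;  2520·a + 280·b + 30·c = -4224;  280·a + 30·b + 6·c = -480.
(Σh^2·h^2 = 25684, Σh^2·h = 2520, Σh^2 = 280, Σh·h = 280, Σh = 30, Σ1 = 6, Σh^2·P = -44124, Σh·P = -4224, ΣP = -480.)
Solving the 3×3 system (Gaussian elimination) gives a = -58593/28939, b = 493824/144695, c = -74604/28939.

a = -2.025, b = 3.413, c = -2.578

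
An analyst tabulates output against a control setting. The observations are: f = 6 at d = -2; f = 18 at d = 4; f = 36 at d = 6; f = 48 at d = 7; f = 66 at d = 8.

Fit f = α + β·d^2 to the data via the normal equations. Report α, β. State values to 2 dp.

α = 1.72, β = 0.98

From the data, Σ1 = 5, Σd^2 = 169, Σd^2·d^2 = 8065.
Moment sums: Σf = 174, Σd^2·f = 8184.
So AᵀA·[α, β]ᵀ = Aᵀf: [[5, 169]; [169, 8065]]·[α, β]ᵀ = [174, 8184]ᵀ.
Determinant 5·8065 − 169² = 11764.
α = (174·8065 − 169·8184)/11764 = 10107/5882; β = (5·8184 − 169·174)/11764 = 5757/5882.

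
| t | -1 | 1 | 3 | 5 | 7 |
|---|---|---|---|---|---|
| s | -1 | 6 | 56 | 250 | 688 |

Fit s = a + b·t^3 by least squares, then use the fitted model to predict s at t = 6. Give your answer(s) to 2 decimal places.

Entries of XᵀX: Σ1 = 5, Σt^3 = 495, Σt^3·t^3 = 134005.
Right-hand side: Σs = 999, Σt^3·s = 268753.
Normal equations: [[5, 495]; [495, 134005]]·[a, b]ᵀ = [999, 268753]ᵀ.
Δ = 5·134005 − 495² = 425000.
a = (999·134005 − 495·268753)/425000 = 41913/21250; b = (5·268753 − 495·999)/425000 = 42463/21250.
At t = 6: ŝ = (41913/21250)·(1) + (42463/21250)·(216) = 9213921/21250.

ŝ = 433.60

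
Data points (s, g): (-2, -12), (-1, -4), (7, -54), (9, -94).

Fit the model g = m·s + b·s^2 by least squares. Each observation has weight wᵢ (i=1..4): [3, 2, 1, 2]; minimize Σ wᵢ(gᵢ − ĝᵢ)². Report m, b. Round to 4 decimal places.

The normal system AᵀWA·[m, b]ᵀ = AᵀWg is [[225, 1775]; [1775, 15573]]·[m, b]ᵀ = [-1990, -18026]ᵀ.
Determinant 225·15573 − 1775² = 353300.
m = ((-1990)·15573 − 1775·(-18026))/353300 = 50294/17665; b = (225·(-18026) − 1775·(-1990))/353300 = -5236/3533.

m = 2.8471, b = -1.4820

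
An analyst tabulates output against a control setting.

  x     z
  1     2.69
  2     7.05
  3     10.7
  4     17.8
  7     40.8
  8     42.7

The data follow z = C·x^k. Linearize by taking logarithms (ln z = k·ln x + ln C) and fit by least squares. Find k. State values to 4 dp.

k = 1.3601

Taking logs, ln z = k·ln x + ln C, so regress ln z on ln x.
Sums: Σln x = 7.2034, Σ(ln x)² = 11.7199, Σln z = 15.6549, Σln x·ln z = 22.9725.
Normal system: [[11.7199, 7.2034]; [7.2034, 6]]·[k, ln C]ᵀ = [22.9725, 15.6549]ᵀ.
Δ = 11.7199·6 − (7.2034)² = 18.4301; k = (22.9725·6 − 7.2034·15.6549)/18.4301 = 1.36009, ln C = (11.7199·15.6549 − 7.2034·22.9725)/18.4301 = 0.97626.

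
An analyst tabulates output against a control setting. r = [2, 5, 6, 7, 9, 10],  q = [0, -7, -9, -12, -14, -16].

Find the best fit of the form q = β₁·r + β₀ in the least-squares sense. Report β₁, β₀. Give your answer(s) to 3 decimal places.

β₁ = -1.976, β₀ = 3.177

Compute the Gram sums: Σr·r = 295, Σr = 39, Σ1 = 6.
And Σr·q = -459, Σq = -58.
AᵀA·[β₁, β₀]ᵀ = Aᵀq becomes [[295, 39]; [39, 6]]·[β₁, β₀]ᵀ = [-459, -58]ᵀ.
Eliminating β₀: 6·(row 1) − 39·(row 2) gives 249·β₁ = 6·(-459) − 39·(-58) = -492, so β₁ = -164/83.
Then β₀ = ((-58) − 39·(-164/83))/6 = 791/249.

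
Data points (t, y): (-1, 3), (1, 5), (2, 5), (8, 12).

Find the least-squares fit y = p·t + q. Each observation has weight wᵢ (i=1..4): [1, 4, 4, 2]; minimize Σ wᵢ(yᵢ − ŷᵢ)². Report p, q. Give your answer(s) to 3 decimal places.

p = 1.022, q = 3.582

AᵀWA·[p, q]ᵀ = AᵀWy reads: 149·p + 27·q = 249;  27·p + 11·q = 67.
(Σwᵢ·t·t = 149, Σwᵢ·t = 27, Σwᵢ·1 = 11, Σwᵢ·t·y = 249, Σwᵢ·y = 67.)
det = 149·11 − 27² = 910.
p = (249·11 − 27·67)/910 = 93/91; q = (149·67 − 27·249)/910 = 326/91.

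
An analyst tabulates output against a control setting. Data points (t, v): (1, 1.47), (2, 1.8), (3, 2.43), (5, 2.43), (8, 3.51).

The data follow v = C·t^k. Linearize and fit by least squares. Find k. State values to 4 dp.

Taking logs, ln v = k·ln t + ln C, so regress ln v on ln t.
Σln t = 5.4806, Σ(ln t)² = 8.6018, Σln v = 4.0044, Σln t·ln v = 5.4229.
Normal system: [[8.6018, 5.4806]; [5.4806, 5]]·[k, ln C]ᵀ = [5.4229, 4.0044]ᵀ.
Slope k = (n·Σln t·ln v − Σln t·Σln v)/(n·Σ(ln t)² − (Σln t)²) = (5·5.4229 − 5.4806·4.0044)/12.9714 = 0.39836; ln C = (Σln v − k·Σln t)/n = 0.36423.

k = 0.3984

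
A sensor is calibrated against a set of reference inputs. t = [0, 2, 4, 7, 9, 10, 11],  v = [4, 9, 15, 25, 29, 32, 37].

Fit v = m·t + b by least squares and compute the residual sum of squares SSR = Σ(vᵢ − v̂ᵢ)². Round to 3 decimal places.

The normal system MᵀM·[m, b]ᵀ = Mᵀv is [[371, 43]; [43, 7]]·[m, b]ᵀ = [1241, 151]ᵀ.
Determinant 371·7 − 43² = 748.
m = (1241·7 − 43·151)/748 = 1097/374; b = (371·151 − 43·1241)/748 = 1329/374.
Residuals: 167/374, -157/374, -107/374, 171/187, -178/187, -331/374, 13/11; SSR = 819/187.

SSR = 4.380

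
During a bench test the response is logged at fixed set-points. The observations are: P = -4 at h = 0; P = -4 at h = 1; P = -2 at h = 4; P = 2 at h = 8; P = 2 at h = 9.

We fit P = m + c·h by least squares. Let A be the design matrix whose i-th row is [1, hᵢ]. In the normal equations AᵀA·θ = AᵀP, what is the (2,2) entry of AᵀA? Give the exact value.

162

Row 2 ↔ basis h, column 2 ↔ basis h, so (AᵀA)_{2,2} = Σᵢ (h)·(h) = (0)·(0) + (1)·(1) + (4)·(4) + (8)·(8) + (9)·(9) = 162.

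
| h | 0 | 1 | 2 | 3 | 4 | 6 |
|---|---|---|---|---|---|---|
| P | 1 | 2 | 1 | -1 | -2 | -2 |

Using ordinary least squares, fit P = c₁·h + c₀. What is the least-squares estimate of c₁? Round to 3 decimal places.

c₁ = -0.700

Normal-equation sums: Σh·h = 66, Σh = 16, Σ1 = 6.
Right-hand side: Σh·P = -19, ΣP = -1.
Normal equations: [[66, 16]; [16, 6]]·[c₁, c₀]ᵀ = [-19, -1]ᵀ.
Determinant 66·6 − 16² = 140.
c₁ = ((-19)·6 − 16·(-1))/140 = -7/10; c₀ = (66·(-1) − 16·(-19))/140 = 17/10.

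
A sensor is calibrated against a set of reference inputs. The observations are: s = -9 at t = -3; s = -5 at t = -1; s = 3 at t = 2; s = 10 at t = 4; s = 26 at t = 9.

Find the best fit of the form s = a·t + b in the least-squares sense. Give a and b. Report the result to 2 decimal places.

Entries of XᵀX: Σt·t = 111, Σt = 11, Σ1 = 5.
And Σt·s = 312, Σs = 25.
XᵀX·[a, b]ᵀ = Xᵀs becomes [[111, 11]; [11, 5]]·[a, b]ᵀ = [312, 25]ᵀ.
Δ = 111·5 − 11² = 434.
a = (312·5 − 11·25)/434 = 1285/434; b = (111·25 − 11·312)/434 = -657/434.

a = 2.96, b = -1.51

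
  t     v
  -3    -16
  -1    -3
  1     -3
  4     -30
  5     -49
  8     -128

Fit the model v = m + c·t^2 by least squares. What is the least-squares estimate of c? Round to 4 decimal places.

c = -1.9947

Setting ∂/∂m … = 0 gives: 6·m + 116·c = -229;  116·m + 5060·c = -10047.
Δ = 6·5060 − 116² = 16904.
m = ((-229)·5060 − 116·(-10047))/16904 = 839/2113; c = (6·(-10047) − 116·(-229))/16904 = -16859/8452.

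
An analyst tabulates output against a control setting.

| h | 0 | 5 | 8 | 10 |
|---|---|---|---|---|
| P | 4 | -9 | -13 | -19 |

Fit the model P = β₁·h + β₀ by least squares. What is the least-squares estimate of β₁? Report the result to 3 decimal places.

The normal system AᵀA·[β₁, β₀]ᵀ = AᵀP is [[189, 23]; [23, 4]]·[β₁, β₀]ᵀ = [-339, -37]ᵀ.
Eliminating β₀: 4·(row 1) − 23·(row 2) gives 227·β₁ = 4·(-339) − 23·(-37) = -505, so β₁ = -505/227.
Then β₀ = ((-37) − 23·(-505/227))/4 = 804/227.

β₁ = -2.225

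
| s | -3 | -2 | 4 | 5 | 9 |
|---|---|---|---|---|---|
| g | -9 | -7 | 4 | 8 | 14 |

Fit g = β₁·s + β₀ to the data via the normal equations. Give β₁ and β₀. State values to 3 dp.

Forming XᵀX = [[135, 13]; [13, 5]] and Xᵀg = [223, 10]ᵀ gives XᵀX·[β₁, β₀]ᵀ = Xᵀg.
Δ = 135·5 − 13² = 506.
β₁ = (223·5 − 13·10)/506 = 985/506; β₀ = (135·10 − 13·223)/506 = -1549/506.

β₁ = 1.947, β₀ = -3.061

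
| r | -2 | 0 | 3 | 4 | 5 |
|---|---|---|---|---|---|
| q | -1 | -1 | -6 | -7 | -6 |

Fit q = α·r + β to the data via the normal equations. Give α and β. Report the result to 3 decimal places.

Normal-equation sums: Σr·r = 54, Σr = 10, Σ1 = 5.
And Σr·q = -74, Σq = -21.
det = 54·5 − 10² = 170.
α = ((-74)·5 − 10·(-21))/170 = -16/17; β = (54·(-21) − 10·(-74))/170 = -197/85.

α = -0.941, β = -2.318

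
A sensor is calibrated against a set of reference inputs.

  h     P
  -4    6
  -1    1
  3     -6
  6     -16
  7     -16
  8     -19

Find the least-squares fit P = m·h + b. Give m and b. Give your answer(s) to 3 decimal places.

Sums needed: Σh·h = 175, Σh = 19, Σ1 = 6.
For AᵀP: Σh·P = -403, ΣP = -50.
AᵀA·[m, b]ᵀ = AᵀP becomes [[175, 19]; [19, 6]]·[m, b]ᵀ = [-403, -50]ᵀ.
det = 175·6 − 19² = 689.
m = ((-403)·6 − 19·(-50))/689 = -1468/689; b = (175·(-50) − 19·(-403))/689 = -1093/689.

m = -2.131, b = -1.586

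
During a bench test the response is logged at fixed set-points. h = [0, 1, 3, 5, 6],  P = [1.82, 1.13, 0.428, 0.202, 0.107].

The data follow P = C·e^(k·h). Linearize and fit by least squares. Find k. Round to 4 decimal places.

k = -0.4594

With ln Pᵢ as the transformed response and hᵢ as the regressor:
Σh = 15.0000, Σ(h)² = 71.0000, Σln P = -3.9620, Σh·ln P = -23.8307.
Equations: 71.0000·k + 15.0000·ln C = -23.8307;  15.0000·k + 5·ln C = -3.9620.
Δ = 71.0000·5 − (15.0000)² = 130.0000; k = (-23.8307·5 − 15.0000·-3.9620)/130.0000 = -0.45941, ln C = (71.0000·-3.9620 − 15.0000·-23.8307)/130.0000 = 0.58584.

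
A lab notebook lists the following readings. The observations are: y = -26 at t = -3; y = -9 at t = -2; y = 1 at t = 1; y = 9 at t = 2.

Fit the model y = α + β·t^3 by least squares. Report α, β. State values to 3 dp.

From the data, Σ1 = 4, Σt^3 = -26, Σt^3·t^3 = 858.
Right-hand side: Σy = -25, Σt^3·y = 847.
Determinant 4·858 − (-26)² = 2756.
α = ((-25)·858 − (-26)·847)/2756 = 11/53; β = (4·847 − (-26)·(-25))/2756 = 1369/1378.

α = 0.208, β = 0.993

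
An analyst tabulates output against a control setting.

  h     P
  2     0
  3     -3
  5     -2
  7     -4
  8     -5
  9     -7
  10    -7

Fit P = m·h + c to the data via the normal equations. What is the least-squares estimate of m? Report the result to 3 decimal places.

m = -0.794

Compute the Gram sums: Σh·h = 332, Σh = 44, Σ1 = 7.
Moment sums: Σh·P = -220, ΣP = -28.
So AᵀA·[m, c]ᵀ = AᵀP: [[332, 44]; [44, 7]]·[m, c]ᵀ = [-220, -28]ᵀ.
Eliminating c: 7·(row 1) − 44·(row 2) gives 388·m = 7·(-220) − 44·(-28) = -308, so m = -77/97.
Then c = ((-28) − 44·(-77/97))/7 = 96/97.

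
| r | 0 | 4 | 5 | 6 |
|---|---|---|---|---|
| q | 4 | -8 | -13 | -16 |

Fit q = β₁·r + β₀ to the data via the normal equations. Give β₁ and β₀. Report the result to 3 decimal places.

β₁ = -3.337, β₀ = 4.265

Entries of MᵀM: Σr·r = 77, Σr = 15, Σ1 = 4.
And Σr·q = -193, Σq = -33.
MᵀM·[β₁, β₀]ᵀ = Mᵀq becomes [[77, 15]; [15, 4]]·[β₁, β₀]ᵀ = [-193, -33]ᵀ.
Δ = 77·4 − 15² = 83.
β₁ = ((-193)·4 − 15·(-33))/83 = -277/83; β₀ = (77·(-33) − 15·(-193))/83 = 354/83.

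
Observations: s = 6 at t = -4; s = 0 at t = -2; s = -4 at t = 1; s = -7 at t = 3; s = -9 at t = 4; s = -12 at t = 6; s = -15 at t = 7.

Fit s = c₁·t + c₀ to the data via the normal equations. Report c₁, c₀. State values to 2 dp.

c₁ = -1.76, c₀ = -2.08

AᵀA·[c₁, c₀]ᵀ = Aᵀs reads: 131·c₁ + 15·c₀ = -262;  15·c₁ + 7·c₀ = -41.
(Σt·t = 131, Σt = 15, Σ1 = 7, Σt·s = -262, Σs = -41.)
Eliminating c₀: 7·(row 1) − 15·(row 2) gives 692·c₁ = 7·(-262) − 15·(-41) = -1219, so c₁ = -1219/692.
Then c₀ = ((-41) − 15·(-1219/692))/7 = -1441/692.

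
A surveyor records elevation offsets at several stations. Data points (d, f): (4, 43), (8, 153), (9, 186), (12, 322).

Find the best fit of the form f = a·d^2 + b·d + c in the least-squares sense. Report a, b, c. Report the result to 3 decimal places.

a = 1.954, b = 3.552, c = -2.287

With design matrix A, AᵀA = [[31649, 3033, 305]; [3033, 305, 33]; [305, 33, 4]] and Aᵀf = [71914, 6934, 704]ᵀ.
Row-reducing yields a = 15303/7832, b = 27817/7832, c = -2239/979.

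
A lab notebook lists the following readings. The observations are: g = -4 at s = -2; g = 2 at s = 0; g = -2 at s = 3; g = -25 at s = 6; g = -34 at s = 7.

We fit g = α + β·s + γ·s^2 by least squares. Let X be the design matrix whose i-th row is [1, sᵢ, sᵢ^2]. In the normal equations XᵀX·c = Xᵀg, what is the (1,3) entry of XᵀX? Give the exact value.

98

Row 1 ↔ basis 1, column 3 ↔ basis s^2, so (XᵀX)_{1,3} = Σᵢ s^2 = (1)·(4) + (1)·(0) + (1)·(9) + (1)·(36) + (1)·(49) = 98.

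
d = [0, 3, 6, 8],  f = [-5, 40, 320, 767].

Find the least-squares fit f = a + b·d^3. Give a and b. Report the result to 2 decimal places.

a = -3.29, b = 1.50

With design matrix X, XᵀX = [[4, 755]; [755, 309529]] and Xᵀf = [1122, 462904]ᵀ.
Δ = 4·309529 − 755² = 668091.
a = (1122·309529 − 755·462904)/668091 = -2200982/668091; b = (4·462904 − 755·1122)/668091 = 1004506/668091.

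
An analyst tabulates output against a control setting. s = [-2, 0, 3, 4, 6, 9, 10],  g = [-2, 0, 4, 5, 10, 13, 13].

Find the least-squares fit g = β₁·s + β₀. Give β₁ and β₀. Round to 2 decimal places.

From the data, Σs·s = 246, Σs = 30, Σ1 = 7.
And Σs·g = 343, Σg = 43.
AᵀA·[β₁, β₀]ᵀ = Aᵀg becomes [[246, 30]; [30, 7]]·[β₁, β₀]ᵀ = [343, 43]ᵀ.
Eliminating β₀: 7·(row 1) − 30·(row 2) gives 822·β₁ = 7·343 − 30·43 = 1111, so β₁ = 1111/822.
Then β₀ = (43 − 30·(1111/822))/7 = 48/137.

β₁ = 1.35, β₀ = 0.35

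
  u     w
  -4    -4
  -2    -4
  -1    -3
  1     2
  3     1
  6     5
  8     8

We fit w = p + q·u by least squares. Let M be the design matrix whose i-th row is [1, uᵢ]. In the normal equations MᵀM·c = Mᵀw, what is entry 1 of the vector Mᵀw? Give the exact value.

5

Entry 1 ↔ basis 1, so (Mᵀw)_{1} = Σᵢ wᵢ = (1)·(-4) + (1)·(-4) + (1)·(-3) + (1)·(2) + (1)·(1) + (1)·(5) + (1)·(8) = 5.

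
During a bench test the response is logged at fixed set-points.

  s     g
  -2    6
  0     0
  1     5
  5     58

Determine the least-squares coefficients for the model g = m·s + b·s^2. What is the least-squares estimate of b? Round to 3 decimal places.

b = 2.057

With design matrix M, MᵀM = [[30, 118]; [118, 642]] and Mᵀg = [283, 1479]ᵀ.
Determinant 30·642 − 118² = 5336.
m = (283·642 − 118·1479)/5336 = 1791/1334; b = (30·1479 − 118·283)/5336 = 1372/667.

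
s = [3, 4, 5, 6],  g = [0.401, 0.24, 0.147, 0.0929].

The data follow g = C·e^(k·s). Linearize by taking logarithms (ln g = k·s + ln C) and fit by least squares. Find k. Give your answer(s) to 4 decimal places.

Let Y = ln g. Fitting Y = k·s + ln C by least squares:
Sums: Σs = 18.0000, Σ(s)² = 86.0000, Σln g = -6.6345, Σs·ln g = -32.2939.
Normal system: [[86.0000, 18.0000]; [18.0000, 4]]·[k, ln C]ᵀ = [-32.2939, -6.6345]ᵀ.
Solving (det = 20.0000): k = -0.48775, ln C = 0.53627.

k = -0.4878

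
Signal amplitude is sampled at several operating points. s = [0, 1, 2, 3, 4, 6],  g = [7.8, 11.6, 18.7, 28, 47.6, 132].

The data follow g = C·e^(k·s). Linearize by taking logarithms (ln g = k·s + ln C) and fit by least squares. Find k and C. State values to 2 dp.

k = 0.47, C = 7.33

Taking logs, ln g = k·s + ln C, so regress ln g on s.
Sums: Σs = 16.0000, Σ(s)² = 66.0000, Σln g = 19.5115, Σs·ln g = 63.0528.
Normal system: [[66.0000, 16.0000]; [16.0000, 6]]·[k, ln C]ᵀ = [63.0528, 19.5115]ᵀ.
Δ = 66.0000·6 − (16.0000)² = 140.0000; k = (63.0528·6 − 16.0000·19.5115)/140.0000 = 0.47238, ln C = (66.0000·19.5115 − 16.0000·63.0528)/140.0000 = 1.99224, so C = exp(1.99224) = 7.33193.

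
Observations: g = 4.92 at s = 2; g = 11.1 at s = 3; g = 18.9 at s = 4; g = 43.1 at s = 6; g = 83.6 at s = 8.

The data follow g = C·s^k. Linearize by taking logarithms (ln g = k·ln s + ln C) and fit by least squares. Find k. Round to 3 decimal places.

k = 2.025

Linearized form: ln g = k·ln s + ln C. From the 5 transformed points,
Σln s = 7.0493, Σ(ln s)² = 11.1437, Σln g = 15.1290, Σln s·ln g = 23.7703.
Equations: 11.1437·k + 7.0493·ln C = 23.7703;  7.0493·k + 5·ln C = 15.1290.
Δ = 11.1437·5 − (7.0493)² = 6.0265; k = (23.7703·5 − 7.0493·15.1290)/6.0265 = 2.02495, ln C = (11.1437·15.1290 − 7.0493·23.7703)/6.0265 = 0.17092.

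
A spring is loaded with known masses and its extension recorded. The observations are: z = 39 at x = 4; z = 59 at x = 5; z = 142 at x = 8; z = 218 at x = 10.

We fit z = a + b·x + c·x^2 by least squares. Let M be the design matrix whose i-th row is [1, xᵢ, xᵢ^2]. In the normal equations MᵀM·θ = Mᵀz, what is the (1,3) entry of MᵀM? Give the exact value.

205

Row 1 ↔ basis 1, column 3 ↔ basis x^2, so (MᵀM)_{1,3} = Σᵢ x^2 = (1)·(16) + (1)·(25) + (1)·(64) + (1)·(100) = 205.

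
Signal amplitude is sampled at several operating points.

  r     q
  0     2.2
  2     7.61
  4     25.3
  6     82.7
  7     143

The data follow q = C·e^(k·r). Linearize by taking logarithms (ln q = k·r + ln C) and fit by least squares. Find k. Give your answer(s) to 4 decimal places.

With ln qᵢ as the transformed response and rᵢ as the regressor:
Σr = 19.0000, Σ(r)² = 105.0000, Σln q = 15.4268, Σr·ln q = 78.2134.
Normal system: [[105.0000, 19.0000]; [19.0000, 5]]·[k, ln C]ᵀ = [78.2134, 15.4268]ᵀ.
Δ = 105.0000·5 − (19.0000)² = 164.0000; k = (78.2134·5 − 19.0000·15.4268)/164.0000 = 0.59730, ln C = (105.0000·15.4268 − 19.0000·78.2134)/164.0000 = 0.81560.

k = 0.5973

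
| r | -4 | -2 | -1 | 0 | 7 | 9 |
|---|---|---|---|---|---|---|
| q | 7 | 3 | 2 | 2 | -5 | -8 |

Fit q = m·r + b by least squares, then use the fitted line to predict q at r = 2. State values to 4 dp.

q̂ = -0.3588

Normal-equation sums: Σr·r = 151, Σr = 9, Σ1 = 6.
And Σr·q = -143, Σq = 1.
Δ = 151·6 − 9² = 825.
m = ((-143)·6 − 9·1)/825 = -289/275; b = (151·1 − 9·(-143))/825 = 1438/825.
At r = 2: q̂ = (-289/275)·(2) + (1438/825)·(1) = -296/825.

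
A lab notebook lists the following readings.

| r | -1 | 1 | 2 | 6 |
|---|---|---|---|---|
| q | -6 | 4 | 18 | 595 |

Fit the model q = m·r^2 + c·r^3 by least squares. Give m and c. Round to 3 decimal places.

The normal equations are: 1314·m + 7808·c = 21490;  7808·m + 46722·c = 128674.
det = 1314·46722 − 7808² = 427844.
m = (21490·46722 − 7808·128674)/427844 = -157703/106961; c = (1314·128674 − 7808·21490)/427844 = 320929/106961.

m = -1.474, c = 3.000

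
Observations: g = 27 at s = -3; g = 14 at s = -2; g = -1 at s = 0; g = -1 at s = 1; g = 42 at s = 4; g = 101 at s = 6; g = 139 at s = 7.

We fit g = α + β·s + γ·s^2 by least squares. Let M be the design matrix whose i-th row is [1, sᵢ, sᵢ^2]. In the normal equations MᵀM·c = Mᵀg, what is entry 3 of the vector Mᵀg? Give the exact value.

11417

Entry 3 ↔ basis s^2, so (Mᵀg)_{3} = Σᵢ (s^2)·gᵢ = (9)·(27) + (4)·(14) + (0)·(-1) + (1)·(-1) + (16)·(42) + (36)·(101) + (49)·(139) = 11417.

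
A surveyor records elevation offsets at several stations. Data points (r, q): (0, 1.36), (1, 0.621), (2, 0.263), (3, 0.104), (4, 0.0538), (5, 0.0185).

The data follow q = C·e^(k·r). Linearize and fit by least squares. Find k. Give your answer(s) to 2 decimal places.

With ln qᵢ as the transformed response and rᵢ as the regressor:
Σr = 15.0000, Σ(r)² = 55.0000, Σln q = -10.6804, Σr·ln q = -41.5776.
Equations: 55.0000·k + 15.0000·ln C = -41.5776;  15.0000·k + 6·ln C = -10.6804.
Solving (det = 105.0000): k = -0.85009, ln C = 0.34517.

k = -0.85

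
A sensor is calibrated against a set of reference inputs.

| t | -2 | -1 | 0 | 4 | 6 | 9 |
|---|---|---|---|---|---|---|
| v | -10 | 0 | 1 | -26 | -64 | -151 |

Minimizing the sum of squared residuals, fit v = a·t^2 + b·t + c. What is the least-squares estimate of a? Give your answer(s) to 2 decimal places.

Entries of MᵀM: Σt^2·t^2 = 8130, Σt^2·t = 1000, Σt^2 = 138, Σt·t = 138, Σt = 16, Σ1 = 6.
Moment sums: Σt^2·v = -14991, Σt·v = -1827, Σv = -250.
MᵀM·[a, b, c]ᵀ = Mᵀv becomes [[8130, 1000, 138]; [1000, 138, 16]; [138, 16, 6]]·[a, b, c]ᵀ = [-14991, -1827, -250]ᵀ.
Row-reducing yields a = -9629/4764, b = 975/794, c = 7367/4764.

a = -2.02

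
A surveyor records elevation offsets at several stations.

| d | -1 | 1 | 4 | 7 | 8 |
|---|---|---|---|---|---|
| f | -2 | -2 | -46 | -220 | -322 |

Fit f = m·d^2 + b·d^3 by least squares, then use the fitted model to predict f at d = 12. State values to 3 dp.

f̂ = -1032.607

AᵀA·[m, b]ᵀ = Aᵀf reads: 6755·m + 50599·b = -32128;  50599·m + 383891·b = -243268.
(Σd^2·d^2 = 6755, Σd^2·d^3 = 50599, Σd^3·d^3 = 383891, Σd^2·f = -32128, Σd^3·f = -243268.)
Determinant 6755·383891 − 50599² = 32924904.
m = ((-32128)·383891 − 50599·(-243268))/32924904 = -6133129/8231226; b = (6755·(-243268) − 50599·(-32128))/32924904 = -4407667/8231226.
At d = 12: f̂ = (-6133129/8231226)·(144) + (-4407667/8231226)·(1728) = -1416603192/1371871.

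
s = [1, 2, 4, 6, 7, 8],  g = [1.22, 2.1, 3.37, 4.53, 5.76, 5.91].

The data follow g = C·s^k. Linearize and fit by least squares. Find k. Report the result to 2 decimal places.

k = 0.76

Linearized form: ln g = k·ln s + ln C. From the 6 transformed points,
Σln s = 7.8966, Σ(ln s)² = 13.7233, Σln g = 7.1940, Σln s·ln g = 12.0069.
Normal system: [[13.7233, 7.8966]; [7.8966, 6]]·[k, ln C]ᵀ = [12.0069, 7.1940]ᵀ.
Slope k = (n·Σln s·ln g − Σln s·Σln g)/(n·Σ(ln s)² − (Σln s)²) = (6·12.0069 − 7.8966·7.1940)/19.9843 = 0.76229; ln C = (Σln g − k·Σln s)/n = 0.19576.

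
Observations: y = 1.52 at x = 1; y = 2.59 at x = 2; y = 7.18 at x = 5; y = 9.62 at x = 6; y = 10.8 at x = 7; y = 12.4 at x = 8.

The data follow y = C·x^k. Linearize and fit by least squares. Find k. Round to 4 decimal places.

k = 1.0404

With ln yᵢ as the transformed response and ln xᵢ as the regressor:
AᵀA = [[14.3918, 8.1197]; [8.1197, 6]], rhs = [17.7544, 10.5028]ᵀ  (here Σln x = 8.1197, Σ(ln x)² = 14.3918, Σln y = 10.5028, Σln x·ln y = 17.7544).
Slope k = (n·Σln x·ln y − Σln x·Σln y)/(n·Σ(ln x)² − (Σln x)²) = (6·17.7544 − 8.1197·10.5028)/20.4213 = 1.04044; ln C = (Σln y − k·Σln x)/n = 0.34245.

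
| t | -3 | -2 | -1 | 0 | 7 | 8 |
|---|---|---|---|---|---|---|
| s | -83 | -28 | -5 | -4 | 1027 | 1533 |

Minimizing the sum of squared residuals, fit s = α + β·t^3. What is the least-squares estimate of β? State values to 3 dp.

β = 3.001

Normal-equation sums: Σ1 = 6, Σt^3 = 819, Σt^3·t^3 = 380587.
And Σs = 2440, Σt^3·s = 1139627.
Normal equations: [[6, 819]; [819, 380587]]·[α, β]ᵀ = [2440, 1139627]ᵀ.
Eliminating β: 380587·(row 1) − 819·(row 2) gives 1612761·α = 380587·2440 − 819·1139627 = -4722233, so α = -4722233/1612761.
Then β = (1139627 − 819·(-4722233/1612761))/380587 = 1613134/537587.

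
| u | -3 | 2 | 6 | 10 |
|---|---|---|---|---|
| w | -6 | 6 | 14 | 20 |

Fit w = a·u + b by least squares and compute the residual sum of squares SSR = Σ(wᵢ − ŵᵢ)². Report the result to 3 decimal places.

Sums needed: Σu·u = 149, Σu = 15, Σ1 = 4.
For Aᵀw: Σu·w = 314, Σw = 34.
AᵀA·[a, b]ᵀ = Aᵀw becomes [[149, 15]; [15, 4]]·[a, b]ᵀ = [314, 34]ᵀ.
det = 149·4 − 15² = 371.
a = (314·4 − 15·34)/371 = 746/371; b = (149·34 − 15·314)/371 = 356/371.
Residuals: -344/371, 54/53, 362/371, -396/371; SSR = 1480/371.

SSR = 3.989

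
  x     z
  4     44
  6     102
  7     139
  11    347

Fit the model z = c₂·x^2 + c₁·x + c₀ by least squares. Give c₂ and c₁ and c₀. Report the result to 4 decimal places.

Entries of AᵀA: Σx^2·x^2 = 18594, Σx^2·x = 1954, Σx^2 = 222, Σx·x = 222, Σx = 28, Σ1 = 4.
And Σx^2·z = 53174, Σx·z = 5578, Σz = 632.
Normal equations: [[18594, 1954, 222]; [1954, 222, 28]; [222, 28, 4]]·[c₂, c₁, c₀]ᵀ = [53174, 5578, 632]ᵀ.
Inverting the 3×3 Gram matrix, [c₂, c₁, c₀]ᵀ = [4474/1549, -79/1549, -3012/1549]ᵀ.

c₂ = 2.8883, c₁ = -0.0510, c₀ = -1.9445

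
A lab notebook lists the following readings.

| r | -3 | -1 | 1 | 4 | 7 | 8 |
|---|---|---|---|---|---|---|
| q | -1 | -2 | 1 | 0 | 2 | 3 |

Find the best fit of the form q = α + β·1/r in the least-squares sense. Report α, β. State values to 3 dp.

Entries of XᵀX: Σ1 = 6, Σ1/r = 31/168, Σ1/r·1/r = 62365/28224.
And Σq = 3, Σ1/r·q = 671/168.
Normal equations: [[6, 31/168]; [31/168, 62365/28224]]·[α, β]ᵀ = [3, 671/168]ᵀ.
Δ = 6·(62365/28224) − (31/168)² = 373229/28224.
α = (3·(62365/28224) − (31/168)·(671/168))/(373229/28224) = 166294/373229; β = (6·(671/168) − (31/168)·3)/(373229/28224) = 660744/373229.

α = 0.446, β = 1.770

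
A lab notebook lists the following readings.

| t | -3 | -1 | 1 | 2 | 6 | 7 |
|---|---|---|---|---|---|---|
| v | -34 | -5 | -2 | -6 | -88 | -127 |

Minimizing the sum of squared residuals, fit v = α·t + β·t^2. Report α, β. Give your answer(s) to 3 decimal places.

From the data, Σt·t = 100, Σt·t^2 = 540, Σt^2·t^2 = 3796.
Moment sums: Σt·v = -1324, Σt^2·v = -9728.
AᵀA·[α, β]ᵀ = Aᵀv becomes [[100, 540]; [540, 3796]]·[α, β]ᵀ = [-1324, -9728]ᵀ.
Eliminating β: 3796·(row 1) − 540·(row 2) gives 88000·α = 3796·(-1324) − 540·(-9728) = 227216, so α = 1291/500.
Then β = ((-9728) − 540·(1291/500))/3796 = -293/100.

α = 2.582, β = -2.930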